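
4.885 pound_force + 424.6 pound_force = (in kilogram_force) 194.8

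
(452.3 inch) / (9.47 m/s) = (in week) 2.006e-06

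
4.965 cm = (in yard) 0.0543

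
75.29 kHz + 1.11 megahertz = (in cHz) 1.185e+08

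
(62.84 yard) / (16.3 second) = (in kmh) 12.69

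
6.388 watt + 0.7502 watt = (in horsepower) 0.009572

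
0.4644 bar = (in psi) 6.736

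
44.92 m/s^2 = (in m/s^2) 44.92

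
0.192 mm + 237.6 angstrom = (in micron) 192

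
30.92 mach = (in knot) 2.047e+04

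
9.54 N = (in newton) 9.54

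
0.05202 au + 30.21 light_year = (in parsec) 9.262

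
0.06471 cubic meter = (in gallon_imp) 14.23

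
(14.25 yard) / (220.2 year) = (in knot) 3.647e-09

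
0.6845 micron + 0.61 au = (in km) 9.125e+07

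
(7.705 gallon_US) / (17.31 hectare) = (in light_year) 1.781e-23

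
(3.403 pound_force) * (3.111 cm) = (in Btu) 0.0004463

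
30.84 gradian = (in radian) 0.4844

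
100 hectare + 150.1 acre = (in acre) 397.2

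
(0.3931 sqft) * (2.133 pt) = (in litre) 0.02748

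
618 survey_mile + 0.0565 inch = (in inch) 3.916e+07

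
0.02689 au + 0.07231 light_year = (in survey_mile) 4.251e+11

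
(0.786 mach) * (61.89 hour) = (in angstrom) 5.963e+17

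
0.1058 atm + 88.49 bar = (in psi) 1285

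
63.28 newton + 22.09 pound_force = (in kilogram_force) 16.47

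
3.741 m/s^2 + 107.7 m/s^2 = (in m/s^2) 111.4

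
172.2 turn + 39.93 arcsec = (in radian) 1082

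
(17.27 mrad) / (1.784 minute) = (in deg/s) 0.009244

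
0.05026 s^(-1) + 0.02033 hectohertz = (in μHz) 2.083e+06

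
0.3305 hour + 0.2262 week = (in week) 0.2282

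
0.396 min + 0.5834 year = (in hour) 5111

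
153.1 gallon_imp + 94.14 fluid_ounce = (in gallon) 184.6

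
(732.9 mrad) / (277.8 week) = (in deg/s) 2.499e-07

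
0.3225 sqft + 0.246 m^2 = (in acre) 6.819e-05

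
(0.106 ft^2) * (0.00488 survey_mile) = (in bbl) 0.4865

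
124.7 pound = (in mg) 5.656e+07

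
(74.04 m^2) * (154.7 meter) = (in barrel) 7.204e+04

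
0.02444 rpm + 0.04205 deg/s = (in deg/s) 0.1887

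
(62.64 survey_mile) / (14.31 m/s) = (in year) 0.0002234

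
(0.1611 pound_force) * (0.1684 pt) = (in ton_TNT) 1.017e-14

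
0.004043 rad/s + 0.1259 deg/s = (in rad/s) 0.00624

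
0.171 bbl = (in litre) 27.19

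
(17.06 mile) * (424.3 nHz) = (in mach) 3.421e-05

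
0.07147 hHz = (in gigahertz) 7.147e-09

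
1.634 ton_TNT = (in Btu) 6.48e+06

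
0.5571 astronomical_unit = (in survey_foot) 2.734e+11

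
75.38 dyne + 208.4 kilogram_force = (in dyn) 2.044e+08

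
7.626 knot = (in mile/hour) 8.776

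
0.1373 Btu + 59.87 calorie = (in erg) 3.954e+09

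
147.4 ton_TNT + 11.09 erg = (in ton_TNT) 147.4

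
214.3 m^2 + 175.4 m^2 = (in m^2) 389.7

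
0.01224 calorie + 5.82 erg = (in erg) 5.121e+05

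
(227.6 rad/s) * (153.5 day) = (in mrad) 3.019e+12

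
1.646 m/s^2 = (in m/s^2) 1.646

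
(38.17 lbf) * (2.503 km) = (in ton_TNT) 0.0001016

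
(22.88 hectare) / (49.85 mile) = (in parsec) 9.243e-17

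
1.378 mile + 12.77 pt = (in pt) 6.286e+06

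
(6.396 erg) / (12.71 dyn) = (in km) 5.032e-06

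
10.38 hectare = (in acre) 25.65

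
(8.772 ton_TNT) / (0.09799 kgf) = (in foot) 1.253e+11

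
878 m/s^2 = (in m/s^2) 878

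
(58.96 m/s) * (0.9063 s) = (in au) 3.572e-10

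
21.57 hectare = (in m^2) 2.157e+05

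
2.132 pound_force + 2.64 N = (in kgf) 1.236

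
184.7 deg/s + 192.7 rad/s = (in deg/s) 1.123e+04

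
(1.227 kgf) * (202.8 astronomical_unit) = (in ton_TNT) 8.725e+04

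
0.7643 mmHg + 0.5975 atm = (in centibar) 60.64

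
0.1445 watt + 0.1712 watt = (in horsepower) 0.0004234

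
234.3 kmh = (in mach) 0.1911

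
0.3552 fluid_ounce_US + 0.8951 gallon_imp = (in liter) 4.08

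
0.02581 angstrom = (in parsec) 8.364e-29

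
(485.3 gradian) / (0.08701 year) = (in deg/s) 0.0001592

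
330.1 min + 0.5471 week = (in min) 5845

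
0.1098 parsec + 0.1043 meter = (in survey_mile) 2.105e+12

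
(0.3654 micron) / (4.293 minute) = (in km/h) 5.107e-09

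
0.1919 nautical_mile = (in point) 1.007e+06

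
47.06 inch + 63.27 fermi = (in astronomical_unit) 7.99e-12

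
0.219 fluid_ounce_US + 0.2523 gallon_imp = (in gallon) 0.3047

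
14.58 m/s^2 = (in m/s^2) 14.58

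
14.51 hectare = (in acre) 35.85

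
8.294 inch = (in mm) 210.7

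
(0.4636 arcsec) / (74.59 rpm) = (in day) 3.33e-12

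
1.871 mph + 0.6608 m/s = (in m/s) 1.497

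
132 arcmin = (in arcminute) 132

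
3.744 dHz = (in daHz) 0.03744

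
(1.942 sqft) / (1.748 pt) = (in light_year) 3.093e-14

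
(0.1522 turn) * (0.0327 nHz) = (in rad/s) 3.127e-11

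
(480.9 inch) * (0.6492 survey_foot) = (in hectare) 0.0002417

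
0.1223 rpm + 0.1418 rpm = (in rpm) 0.2641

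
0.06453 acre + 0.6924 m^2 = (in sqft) 2818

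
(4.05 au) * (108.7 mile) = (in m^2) 1.06e+17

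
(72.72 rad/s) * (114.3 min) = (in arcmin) 1.714e+09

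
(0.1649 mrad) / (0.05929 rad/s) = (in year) 8.819e-11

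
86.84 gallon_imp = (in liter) 394.8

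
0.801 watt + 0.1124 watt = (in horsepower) 0.001225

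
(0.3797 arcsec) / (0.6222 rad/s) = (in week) 4.892e-12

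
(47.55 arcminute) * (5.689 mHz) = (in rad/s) 7.869e-05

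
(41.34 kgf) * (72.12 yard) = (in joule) 2.674e+04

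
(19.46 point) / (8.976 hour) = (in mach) 6.239e-10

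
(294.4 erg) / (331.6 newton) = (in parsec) 2.877e-24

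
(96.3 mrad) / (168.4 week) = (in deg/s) 5.417e-08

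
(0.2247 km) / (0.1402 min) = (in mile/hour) 59.75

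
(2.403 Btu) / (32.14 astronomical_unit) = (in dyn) 5.273e-05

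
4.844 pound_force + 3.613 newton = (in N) 25.16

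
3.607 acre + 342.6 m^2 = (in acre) 3.692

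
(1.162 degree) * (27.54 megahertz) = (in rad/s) 5.585e+05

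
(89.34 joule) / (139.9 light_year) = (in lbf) 1.517e-17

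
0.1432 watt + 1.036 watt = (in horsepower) 0.001581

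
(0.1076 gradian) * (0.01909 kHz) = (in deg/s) 1.849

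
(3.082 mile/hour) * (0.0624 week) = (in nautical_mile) 28.08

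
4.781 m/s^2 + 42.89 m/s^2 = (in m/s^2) 47.67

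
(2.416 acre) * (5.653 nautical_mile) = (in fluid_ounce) 3.461e+12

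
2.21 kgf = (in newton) 21.67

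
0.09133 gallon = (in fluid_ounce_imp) 12.17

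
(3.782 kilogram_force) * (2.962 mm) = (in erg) 1.099e+06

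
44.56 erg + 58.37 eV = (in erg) 44.56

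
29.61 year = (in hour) 2.594e+05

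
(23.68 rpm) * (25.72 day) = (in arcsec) 1.137e+12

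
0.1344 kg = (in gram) 134.4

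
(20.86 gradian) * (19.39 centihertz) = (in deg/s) 3.64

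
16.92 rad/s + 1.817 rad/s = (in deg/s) 1074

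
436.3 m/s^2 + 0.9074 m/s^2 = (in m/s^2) 437.2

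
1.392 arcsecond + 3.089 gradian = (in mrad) 48.53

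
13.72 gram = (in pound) 0.03025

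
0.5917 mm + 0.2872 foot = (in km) 8.813e-05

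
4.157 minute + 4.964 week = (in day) 34.75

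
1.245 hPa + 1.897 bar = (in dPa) 1.898e+06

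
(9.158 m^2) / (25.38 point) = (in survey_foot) 3356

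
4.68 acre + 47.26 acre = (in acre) 51.94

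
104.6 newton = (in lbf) 23.52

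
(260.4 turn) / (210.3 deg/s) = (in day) 0.005159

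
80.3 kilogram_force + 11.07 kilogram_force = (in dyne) 8.96e+07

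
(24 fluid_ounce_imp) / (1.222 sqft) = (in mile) 3.732e-06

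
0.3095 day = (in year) 0.0008479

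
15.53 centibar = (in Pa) 1.553e+04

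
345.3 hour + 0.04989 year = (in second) 2.816e+06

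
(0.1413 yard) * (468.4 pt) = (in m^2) 0.02135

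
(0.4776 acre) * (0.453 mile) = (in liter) 1.409e+09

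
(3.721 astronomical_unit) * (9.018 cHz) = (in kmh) 1.807e+11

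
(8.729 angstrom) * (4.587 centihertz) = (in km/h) 1.441e-10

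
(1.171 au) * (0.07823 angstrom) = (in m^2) 1.37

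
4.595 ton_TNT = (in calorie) 4.595e+09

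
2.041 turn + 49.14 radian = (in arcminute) 2.13e+05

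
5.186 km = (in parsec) 1.681e-13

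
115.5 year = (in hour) 1.012e+06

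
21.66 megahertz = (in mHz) 2.166e+10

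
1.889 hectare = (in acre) 4.668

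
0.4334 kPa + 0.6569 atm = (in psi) 9.717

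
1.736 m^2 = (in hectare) 0.0001736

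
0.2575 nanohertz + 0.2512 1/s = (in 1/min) 15.07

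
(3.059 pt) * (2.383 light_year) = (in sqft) 2.619e+14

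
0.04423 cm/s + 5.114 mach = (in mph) 3895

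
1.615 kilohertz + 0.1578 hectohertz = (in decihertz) 1.631e+04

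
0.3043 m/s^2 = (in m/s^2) 0.3043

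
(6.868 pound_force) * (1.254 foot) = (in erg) 1.168e+08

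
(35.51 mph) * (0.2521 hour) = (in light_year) 1.523e-12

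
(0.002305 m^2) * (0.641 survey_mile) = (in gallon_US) 628.2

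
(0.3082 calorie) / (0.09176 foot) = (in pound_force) 10.37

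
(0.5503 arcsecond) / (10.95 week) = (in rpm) 3.847e-12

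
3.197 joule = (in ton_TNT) 7.641e-10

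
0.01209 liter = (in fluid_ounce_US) 0.4088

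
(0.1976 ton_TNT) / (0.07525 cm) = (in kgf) 1.12e+11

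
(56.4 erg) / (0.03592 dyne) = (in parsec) 5.089e-16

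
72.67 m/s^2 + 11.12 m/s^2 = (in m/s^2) 83.79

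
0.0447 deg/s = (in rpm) 0.00745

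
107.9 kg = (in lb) 237.9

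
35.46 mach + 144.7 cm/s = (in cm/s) 1.208e+06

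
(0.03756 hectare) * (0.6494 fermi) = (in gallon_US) 6.444e-11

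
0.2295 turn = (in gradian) 91.8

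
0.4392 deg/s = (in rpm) 0.0732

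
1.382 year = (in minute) 7.264e+05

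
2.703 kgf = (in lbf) 5.959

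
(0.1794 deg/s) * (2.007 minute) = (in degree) 21.6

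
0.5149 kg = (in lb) 1.135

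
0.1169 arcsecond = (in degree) 3.247e-05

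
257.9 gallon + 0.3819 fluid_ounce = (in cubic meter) 0.9763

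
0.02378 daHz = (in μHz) 2.378e+05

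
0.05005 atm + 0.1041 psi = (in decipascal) 5.789e+04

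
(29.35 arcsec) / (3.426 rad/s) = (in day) 4.807e-10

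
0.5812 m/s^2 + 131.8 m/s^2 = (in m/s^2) 132.4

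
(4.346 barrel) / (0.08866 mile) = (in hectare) 4.843e-07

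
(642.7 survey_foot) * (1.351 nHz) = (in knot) 5.144e-07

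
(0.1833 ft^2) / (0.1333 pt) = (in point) 1.027e+06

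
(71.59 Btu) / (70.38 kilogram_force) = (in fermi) 1.094e+17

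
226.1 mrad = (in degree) 12.95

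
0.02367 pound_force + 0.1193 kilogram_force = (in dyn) 1.275e+05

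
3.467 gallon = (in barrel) 0.08255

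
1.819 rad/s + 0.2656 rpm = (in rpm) 17.64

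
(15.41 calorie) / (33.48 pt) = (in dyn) 5.459e+08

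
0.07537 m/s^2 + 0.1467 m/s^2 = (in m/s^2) 0.2221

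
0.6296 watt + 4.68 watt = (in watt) 5.31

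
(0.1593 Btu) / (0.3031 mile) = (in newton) 0.3446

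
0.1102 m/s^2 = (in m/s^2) 0.1102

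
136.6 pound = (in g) 6.196e+04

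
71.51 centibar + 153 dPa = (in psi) 10.37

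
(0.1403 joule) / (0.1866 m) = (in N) 0.7519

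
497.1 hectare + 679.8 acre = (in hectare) 772.2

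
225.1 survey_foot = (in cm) 6861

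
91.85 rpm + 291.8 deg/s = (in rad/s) 14.71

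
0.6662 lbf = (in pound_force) 0.6662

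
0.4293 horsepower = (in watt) 320.1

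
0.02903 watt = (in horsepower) 3.893e-05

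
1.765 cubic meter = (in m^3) 1.765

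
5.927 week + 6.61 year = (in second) 2.12e+08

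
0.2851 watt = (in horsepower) 0.0003823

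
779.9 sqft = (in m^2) 72.46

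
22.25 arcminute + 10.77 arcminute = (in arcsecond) 1981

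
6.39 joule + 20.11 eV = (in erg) 6.39e+07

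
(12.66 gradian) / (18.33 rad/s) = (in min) 0.0001808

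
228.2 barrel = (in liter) 3.628e+04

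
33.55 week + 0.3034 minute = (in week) 33.55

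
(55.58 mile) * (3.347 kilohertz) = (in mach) 8.792e+05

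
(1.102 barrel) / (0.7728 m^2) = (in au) 1.515e-12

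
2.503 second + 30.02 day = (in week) 4.289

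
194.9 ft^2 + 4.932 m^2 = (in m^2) 23.04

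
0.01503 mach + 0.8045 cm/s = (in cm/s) 512.6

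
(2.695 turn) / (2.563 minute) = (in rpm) 1.052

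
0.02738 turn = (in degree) 9.857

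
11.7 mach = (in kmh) 1.434e+04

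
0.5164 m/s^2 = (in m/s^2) 0.5164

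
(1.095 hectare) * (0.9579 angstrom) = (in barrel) 6.597e-06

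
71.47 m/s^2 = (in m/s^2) 71.47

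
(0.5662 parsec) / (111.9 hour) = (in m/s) 4.337e+10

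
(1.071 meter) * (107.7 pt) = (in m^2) 0.04069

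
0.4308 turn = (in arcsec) 5.583e+05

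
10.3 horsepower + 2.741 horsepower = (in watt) 9725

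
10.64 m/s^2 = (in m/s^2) 10.64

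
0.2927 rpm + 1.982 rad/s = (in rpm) 19.22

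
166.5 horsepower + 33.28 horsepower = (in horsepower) 199.8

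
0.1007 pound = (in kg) 0.04568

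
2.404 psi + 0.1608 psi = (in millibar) 176.8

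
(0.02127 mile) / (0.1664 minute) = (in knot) 6.665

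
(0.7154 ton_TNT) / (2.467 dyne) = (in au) 811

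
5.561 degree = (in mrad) 97.06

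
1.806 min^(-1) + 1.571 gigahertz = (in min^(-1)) 9.426e+10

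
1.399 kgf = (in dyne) 1.372e+06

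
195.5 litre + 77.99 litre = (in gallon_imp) 60.16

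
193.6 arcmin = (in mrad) 56.32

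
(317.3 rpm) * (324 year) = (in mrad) 3.395e+14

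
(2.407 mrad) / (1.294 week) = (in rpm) 2.937e-08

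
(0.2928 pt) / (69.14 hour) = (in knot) 8.067e-10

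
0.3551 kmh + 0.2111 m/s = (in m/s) 0.3097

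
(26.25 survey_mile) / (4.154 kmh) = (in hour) 10.17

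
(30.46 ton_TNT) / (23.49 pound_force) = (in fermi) 1.22e+24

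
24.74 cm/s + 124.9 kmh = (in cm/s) 3494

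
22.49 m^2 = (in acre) 0.005557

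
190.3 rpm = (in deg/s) 1142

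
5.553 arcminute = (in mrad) 1.615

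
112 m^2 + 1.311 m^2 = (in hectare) 0.01133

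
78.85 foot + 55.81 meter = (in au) 5.337e-10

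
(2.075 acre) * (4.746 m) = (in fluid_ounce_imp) 1.403e+09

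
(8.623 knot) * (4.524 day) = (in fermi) 1.734e+21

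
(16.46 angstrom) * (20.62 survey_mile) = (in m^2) 5.462e-05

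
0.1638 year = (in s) 5.166e+06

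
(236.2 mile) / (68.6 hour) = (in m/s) 1.539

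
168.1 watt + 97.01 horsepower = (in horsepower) 97.24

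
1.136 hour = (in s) 4090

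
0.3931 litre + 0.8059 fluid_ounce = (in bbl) 0.002622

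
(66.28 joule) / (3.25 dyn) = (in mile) 1267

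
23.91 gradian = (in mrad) 375.6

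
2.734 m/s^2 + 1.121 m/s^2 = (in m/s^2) 3.855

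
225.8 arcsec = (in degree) 0.06272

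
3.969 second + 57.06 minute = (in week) 0.005667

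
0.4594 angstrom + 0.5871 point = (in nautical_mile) 1.118e-07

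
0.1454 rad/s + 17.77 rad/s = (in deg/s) 1026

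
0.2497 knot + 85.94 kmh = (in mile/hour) 53.69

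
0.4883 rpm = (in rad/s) 0.05113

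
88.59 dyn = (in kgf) 9.034e-05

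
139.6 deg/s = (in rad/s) 2.436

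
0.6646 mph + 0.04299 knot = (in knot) 0.6205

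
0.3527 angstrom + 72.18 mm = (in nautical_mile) 3.897e-05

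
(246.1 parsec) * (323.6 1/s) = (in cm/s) 2.457e+23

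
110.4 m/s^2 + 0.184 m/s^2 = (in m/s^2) 110.6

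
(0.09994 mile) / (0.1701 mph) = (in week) 0.003497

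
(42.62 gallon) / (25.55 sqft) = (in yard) 0.07433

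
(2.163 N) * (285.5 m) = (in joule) 617.5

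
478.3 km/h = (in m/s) 132.9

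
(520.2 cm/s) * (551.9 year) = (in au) 0.6052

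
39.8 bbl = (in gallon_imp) 1392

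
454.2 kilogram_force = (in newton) 4454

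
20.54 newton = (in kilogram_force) 2.094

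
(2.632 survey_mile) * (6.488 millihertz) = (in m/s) 27.48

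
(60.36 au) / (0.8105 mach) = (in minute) 5.453e+08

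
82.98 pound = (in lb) 82.98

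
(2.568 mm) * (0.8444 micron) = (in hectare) 2.168e-13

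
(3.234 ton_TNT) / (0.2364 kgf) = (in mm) 5.837e+12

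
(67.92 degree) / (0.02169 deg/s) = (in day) 0.03624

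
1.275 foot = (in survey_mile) 0.0002415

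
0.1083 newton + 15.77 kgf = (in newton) 154.8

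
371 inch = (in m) 9.423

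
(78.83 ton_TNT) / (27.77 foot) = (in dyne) 3.897e+15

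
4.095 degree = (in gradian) 4.55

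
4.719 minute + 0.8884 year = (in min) 4.669e+05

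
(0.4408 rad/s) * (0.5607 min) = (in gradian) 944.1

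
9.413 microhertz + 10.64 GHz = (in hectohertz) 1.064e+08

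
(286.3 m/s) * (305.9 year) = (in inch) 1.087e+14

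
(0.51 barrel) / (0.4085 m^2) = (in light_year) 2.098e-17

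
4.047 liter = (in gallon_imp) 0.8902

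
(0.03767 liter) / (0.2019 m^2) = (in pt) 0.5289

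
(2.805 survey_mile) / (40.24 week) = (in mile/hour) 0.0004149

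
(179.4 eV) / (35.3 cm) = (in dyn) 8.143e-12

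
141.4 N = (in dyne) 1.414e+07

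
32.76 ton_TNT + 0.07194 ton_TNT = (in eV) 8.574e+29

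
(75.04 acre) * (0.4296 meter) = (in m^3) 1.305e+05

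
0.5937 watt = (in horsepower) 0.0007962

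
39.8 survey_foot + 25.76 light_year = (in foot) 7.996e+17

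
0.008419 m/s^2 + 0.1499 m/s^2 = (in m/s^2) 0.1583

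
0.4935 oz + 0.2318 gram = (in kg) 0.01422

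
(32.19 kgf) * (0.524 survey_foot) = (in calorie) 12.05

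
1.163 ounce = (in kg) 0.03297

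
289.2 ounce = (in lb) 18.07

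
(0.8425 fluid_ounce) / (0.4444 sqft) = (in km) 6.035e-07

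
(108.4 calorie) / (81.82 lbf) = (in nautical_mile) 0.0006729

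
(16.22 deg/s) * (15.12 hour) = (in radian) 1.541e+04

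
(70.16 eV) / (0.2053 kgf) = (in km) 5.583e-21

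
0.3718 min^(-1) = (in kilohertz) 6.197e-06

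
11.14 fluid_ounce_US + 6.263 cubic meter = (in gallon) 1655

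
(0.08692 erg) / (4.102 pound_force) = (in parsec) 1.544e-26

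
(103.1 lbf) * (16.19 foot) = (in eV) 1.413e+22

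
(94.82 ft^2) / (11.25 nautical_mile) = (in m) 0.0004228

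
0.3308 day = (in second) 2.858e+04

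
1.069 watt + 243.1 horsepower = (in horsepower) 243.1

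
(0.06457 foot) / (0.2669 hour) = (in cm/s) 0.002048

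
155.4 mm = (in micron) 1.554e+05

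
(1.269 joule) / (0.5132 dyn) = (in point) 7.009e+08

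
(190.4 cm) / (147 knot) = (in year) 7.984e-10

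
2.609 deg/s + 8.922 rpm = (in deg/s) 56.14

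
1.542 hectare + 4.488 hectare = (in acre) 14.9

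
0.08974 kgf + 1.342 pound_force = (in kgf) 0.6985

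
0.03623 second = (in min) 0.0006038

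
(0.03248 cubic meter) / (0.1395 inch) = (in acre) 0.002265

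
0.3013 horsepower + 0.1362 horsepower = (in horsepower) 0.4375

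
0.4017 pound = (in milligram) 1.822e+05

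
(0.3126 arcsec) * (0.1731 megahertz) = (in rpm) 2.505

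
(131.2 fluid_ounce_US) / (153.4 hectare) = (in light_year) 2.674e-25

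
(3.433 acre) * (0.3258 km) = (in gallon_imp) 9.956e+08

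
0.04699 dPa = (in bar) 4.699e-08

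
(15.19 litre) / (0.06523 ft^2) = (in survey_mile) 0.001558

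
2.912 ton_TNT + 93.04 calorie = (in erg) 1.218e+17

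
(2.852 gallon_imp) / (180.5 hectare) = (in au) 4.802e-20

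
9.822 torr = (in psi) 0.1899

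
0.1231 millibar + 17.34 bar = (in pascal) 1.734e+06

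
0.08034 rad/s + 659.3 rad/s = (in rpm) 6297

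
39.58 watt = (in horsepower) 0.05308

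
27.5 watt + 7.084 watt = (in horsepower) 0.04638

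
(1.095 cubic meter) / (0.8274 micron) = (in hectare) 132.3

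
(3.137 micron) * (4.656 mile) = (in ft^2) 0.253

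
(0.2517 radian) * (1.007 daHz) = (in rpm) 24.2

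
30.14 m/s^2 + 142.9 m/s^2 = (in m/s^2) 173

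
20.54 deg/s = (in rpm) 3.423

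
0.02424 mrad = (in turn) 3.858e-06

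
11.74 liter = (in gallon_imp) 2.582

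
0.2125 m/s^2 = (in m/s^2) 0.2125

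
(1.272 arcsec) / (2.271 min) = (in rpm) 4.322e-07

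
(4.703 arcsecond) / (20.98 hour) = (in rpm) 2.883e-09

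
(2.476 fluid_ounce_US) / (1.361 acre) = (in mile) 8.261e-12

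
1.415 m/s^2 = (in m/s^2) 1.415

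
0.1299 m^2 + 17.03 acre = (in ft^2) 7.418e+05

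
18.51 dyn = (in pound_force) 4.161e-05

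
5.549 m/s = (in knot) 10.79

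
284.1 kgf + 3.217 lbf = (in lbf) 629.6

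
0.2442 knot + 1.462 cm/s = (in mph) 0.3137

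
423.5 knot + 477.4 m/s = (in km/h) 2503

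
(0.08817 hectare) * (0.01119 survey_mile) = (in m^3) 1.588e+04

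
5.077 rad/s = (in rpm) 48.48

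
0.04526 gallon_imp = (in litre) 0.2058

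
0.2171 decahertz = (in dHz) 21.71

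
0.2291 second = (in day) 2.652e-06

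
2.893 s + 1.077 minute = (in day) 0.0007814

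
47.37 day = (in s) 4.093e+06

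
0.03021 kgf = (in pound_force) 0.0666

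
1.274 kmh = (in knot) 0.6879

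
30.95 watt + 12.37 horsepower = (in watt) 9255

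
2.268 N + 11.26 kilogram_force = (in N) 112.7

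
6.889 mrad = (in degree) 0.3947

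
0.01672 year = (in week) 0.8718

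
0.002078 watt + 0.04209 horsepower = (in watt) 31.39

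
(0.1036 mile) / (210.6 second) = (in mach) 0.002325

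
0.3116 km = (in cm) 3.116e+04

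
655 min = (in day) 0.4549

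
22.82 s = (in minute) 0.3803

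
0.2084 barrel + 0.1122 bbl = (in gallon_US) 13.47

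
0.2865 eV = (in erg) 4.59e-13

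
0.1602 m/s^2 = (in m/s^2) 0.1602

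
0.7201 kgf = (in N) 7.062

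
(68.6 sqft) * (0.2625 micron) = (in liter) 0.001673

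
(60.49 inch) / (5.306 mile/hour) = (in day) 7.497e-06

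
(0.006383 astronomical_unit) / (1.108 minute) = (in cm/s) 1.436e+09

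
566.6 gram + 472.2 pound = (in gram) 2.148e+05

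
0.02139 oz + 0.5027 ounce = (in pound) 0.03276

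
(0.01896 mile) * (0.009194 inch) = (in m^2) 0.007126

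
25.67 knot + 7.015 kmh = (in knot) 29.46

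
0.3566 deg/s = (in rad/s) 0.006224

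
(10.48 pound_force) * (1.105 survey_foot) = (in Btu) 0.01488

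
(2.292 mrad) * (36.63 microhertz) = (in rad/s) 8.396e-08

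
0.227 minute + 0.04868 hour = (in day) 0.002186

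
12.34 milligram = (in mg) 12.34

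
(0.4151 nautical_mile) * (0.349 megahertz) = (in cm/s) 2.683e+10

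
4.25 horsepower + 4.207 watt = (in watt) 3173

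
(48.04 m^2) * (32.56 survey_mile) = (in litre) 2.517e+09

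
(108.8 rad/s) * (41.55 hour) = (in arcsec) 3.357e+12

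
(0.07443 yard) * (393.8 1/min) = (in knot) 0.8683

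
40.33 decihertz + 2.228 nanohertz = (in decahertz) 0.4033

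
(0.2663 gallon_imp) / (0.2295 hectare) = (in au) 3.526e-18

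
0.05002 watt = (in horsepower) 6.708e-05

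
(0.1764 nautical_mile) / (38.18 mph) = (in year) 6.069e-07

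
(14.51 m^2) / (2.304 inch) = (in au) 1.657e-09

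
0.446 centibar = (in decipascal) 4460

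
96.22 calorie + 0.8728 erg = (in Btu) 0.3816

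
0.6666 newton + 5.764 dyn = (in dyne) 6.667e+04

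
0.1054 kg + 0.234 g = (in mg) 1.056e+05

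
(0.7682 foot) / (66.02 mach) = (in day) 1.206e-10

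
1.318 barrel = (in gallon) 55.36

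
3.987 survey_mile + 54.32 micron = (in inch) 2.526e+05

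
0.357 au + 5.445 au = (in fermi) 8.68e+26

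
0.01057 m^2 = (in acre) 2.612e-06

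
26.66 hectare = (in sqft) 2.87e+06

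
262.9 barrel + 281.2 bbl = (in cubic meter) 86.5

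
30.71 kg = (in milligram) 3.071e+07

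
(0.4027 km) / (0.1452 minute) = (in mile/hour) 103.4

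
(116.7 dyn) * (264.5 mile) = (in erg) 4.968e+09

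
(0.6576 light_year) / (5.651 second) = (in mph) 2.463e+15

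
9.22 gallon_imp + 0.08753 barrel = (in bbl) 0.3512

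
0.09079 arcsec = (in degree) 2.522e-05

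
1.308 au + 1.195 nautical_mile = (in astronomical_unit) 1.308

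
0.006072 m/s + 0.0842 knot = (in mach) 0.000145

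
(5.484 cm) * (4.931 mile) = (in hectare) 0.04352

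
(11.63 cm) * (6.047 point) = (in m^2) 0.0002481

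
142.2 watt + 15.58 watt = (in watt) 157.8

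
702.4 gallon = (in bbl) 16.72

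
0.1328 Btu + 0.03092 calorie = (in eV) 8.753e+20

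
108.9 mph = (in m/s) 48.68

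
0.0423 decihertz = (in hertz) 0.00423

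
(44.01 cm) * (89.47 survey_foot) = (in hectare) 0.0012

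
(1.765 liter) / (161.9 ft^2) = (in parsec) 3.803e-21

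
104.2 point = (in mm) 36.76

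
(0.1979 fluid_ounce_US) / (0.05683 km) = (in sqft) 1.109e-06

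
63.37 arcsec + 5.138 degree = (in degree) 5.156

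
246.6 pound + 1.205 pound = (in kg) 112.4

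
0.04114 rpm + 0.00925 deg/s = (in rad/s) 0.00447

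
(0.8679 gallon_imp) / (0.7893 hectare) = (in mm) 0.0004999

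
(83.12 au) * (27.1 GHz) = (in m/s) 3.37e+23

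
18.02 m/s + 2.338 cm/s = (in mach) 0.05299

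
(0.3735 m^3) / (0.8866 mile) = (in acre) 6.468e-08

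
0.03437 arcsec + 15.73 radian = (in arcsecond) 3.245e+06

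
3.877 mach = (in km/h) 4752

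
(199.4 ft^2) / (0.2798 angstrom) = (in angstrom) 6.621e+21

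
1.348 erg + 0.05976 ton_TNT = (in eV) 1.561e+27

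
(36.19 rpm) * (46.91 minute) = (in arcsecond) 2.2e+09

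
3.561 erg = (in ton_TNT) 8.511e-17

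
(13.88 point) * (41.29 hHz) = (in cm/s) 2022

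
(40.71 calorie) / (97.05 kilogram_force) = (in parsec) 5.8e-18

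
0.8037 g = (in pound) 0.001772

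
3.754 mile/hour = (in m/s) 1.678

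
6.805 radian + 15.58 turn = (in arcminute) 3.599e+05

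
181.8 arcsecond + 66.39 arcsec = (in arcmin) 4.136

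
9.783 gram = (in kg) 0.009783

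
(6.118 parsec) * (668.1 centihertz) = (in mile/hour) 2.821e+18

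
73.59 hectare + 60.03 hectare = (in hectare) 133.6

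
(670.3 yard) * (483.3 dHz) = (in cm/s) 2.962e+06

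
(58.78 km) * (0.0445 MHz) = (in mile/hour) 5.851e+09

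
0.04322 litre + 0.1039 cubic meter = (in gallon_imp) 22.86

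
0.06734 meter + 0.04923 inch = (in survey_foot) 0.225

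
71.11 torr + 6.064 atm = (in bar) 6.239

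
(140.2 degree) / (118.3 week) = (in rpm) 3.266e-07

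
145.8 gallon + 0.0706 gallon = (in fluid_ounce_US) 1.867e+04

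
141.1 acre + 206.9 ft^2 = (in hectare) 57.1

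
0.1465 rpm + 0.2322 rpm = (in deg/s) 2.272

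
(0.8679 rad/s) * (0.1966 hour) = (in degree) 3.519e+04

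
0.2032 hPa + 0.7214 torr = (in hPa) 1.165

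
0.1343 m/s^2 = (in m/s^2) 0.1343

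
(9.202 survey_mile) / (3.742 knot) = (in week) 0.01272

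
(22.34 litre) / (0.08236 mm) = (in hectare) 0.02712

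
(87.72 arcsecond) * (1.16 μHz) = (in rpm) 4.711e-09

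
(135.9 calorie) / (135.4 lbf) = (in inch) 37.17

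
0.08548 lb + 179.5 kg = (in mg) 1.795e+08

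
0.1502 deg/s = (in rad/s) 0.002621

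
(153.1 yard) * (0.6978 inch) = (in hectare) 0.0002481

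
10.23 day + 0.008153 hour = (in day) 10.23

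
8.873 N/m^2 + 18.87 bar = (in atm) 18.62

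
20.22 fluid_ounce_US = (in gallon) 0.158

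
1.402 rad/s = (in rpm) 13.39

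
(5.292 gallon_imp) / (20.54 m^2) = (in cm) 0.1171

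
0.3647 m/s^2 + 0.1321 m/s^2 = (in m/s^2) 0.4968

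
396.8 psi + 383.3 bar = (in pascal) 4.107e+07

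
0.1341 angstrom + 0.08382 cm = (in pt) 2.376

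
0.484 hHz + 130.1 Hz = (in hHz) 1.785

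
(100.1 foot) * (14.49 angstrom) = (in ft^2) 4.759e-07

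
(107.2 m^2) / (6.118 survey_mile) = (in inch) 0.4286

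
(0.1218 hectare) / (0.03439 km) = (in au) 2.367e-10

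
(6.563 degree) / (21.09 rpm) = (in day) 6.003e-07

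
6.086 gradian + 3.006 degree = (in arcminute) 509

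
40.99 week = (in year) 0.7861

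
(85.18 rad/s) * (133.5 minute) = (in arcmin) 2.346e+09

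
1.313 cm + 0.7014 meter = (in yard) 0.7814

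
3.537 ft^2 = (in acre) 8.12e-05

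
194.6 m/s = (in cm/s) 1.946e+04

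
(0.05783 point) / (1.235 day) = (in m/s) 1.912e-10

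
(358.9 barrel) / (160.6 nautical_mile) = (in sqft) 0.002065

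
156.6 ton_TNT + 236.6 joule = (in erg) 6.552e+18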